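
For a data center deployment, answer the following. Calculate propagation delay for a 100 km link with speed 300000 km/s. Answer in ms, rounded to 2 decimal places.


Given: distance = 100 km, speed = 300000 km/s
Delay = distance / speed = 100 / 300000 seconds
Delay in ms = 100 * 1000 / 300000
Delay = 0.3333 ms
Rounded to 2 dp = 0.33 ms

0.33


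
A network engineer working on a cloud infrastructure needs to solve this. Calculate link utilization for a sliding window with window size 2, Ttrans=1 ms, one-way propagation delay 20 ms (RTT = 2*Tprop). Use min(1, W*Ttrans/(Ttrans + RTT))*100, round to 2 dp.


Given: W = 2, Ttrans = 1 ms, RTT = 40 ms (= 2 * Tprop, Tprop = 20 ms)
Cycle time = Ttrans + RTT = 1 + 40 = 41 ms (first packet sent until its ACK returns)
W * Ttrans = 2 * 1 = 2 ms of sending per cycle
W * Ttrans / (Ttrans + RTT) = 2 / 41 = 0.048780
U = min(1, 0.048780) = 0.048780
U% = 4.88%

4.88


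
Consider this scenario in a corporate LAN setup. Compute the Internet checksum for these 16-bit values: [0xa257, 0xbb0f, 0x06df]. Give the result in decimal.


Given words: [0xa257, 0xbb0f, 0x06df]
Step 1: Sum all words
Raw sum = 41559 + 47887 + 1759 = 91205
Step 2: Fold carry: (25669 + 1) = 25670
One's complement = ~25670 & 0xFFFF = 39865

39865


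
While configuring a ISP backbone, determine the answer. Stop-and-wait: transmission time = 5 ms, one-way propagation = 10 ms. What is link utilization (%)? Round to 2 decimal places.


Given: Ttrans = 5 ms, Tprop = 10 ms
RTT = 2 * Tprop = 2 * 10 = 20 ms
U = Ttrans / (Ttrans + RTT)
U = 5 / (5 + 20)
U = 5 / 25 = 0.2
U% = 20.00%

20.00


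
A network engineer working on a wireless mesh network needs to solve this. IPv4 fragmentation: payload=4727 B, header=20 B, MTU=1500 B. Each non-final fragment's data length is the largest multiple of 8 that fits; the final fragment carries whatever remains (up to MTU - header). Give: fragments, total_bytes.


Max data per non-final fragment = floor((MTU - header)/8)*8 = floor((1500 - 20)/8)*8 = floor(1480/8)*8 = 1480 B
Final fragment needs no 8-byte alignment: it can carry up to MTU - header = 1480 B
Non-final fragments needed = ceil((payload - 1480) / 1480) = ceil(3247/1480) = ceil(2.1939) = 3
Number of fragments = 3 + 1 = 4
Fragment sizes (data): 3 * 1480 B + 287 B (last, 287 <= 1480 OK)
Total bytes sent = payload + n_frags * header = 4727 + 4*20 = 4727 + 80 = 4807 B

4, 4807


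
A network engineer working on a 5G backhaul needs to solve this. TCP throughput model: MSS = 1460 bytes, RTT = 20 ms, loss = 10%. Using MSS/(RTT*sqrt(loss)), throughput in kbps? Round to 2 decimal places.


Given: MSS = 1460 bytes, RTT = 20 ms, loss = 10%
RTT in seconds = 20 / 1000 = 0.02
Loss rate = 10% = 0.1
sqrt(loss) = sqrt(0.1) = 0.316227766017
Throughput (bytes/s) = 1460 / (0.02 * 0.316227766017) = 230846.2692
Throughput (kbps) = 230846.2692 * 8 / 1000 = 1846.770154 -> 1846.77 kbps (2 dp)

1846.77


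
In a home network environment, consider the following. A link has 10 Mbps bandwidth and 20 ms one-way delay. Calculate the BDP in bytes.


Given: bandwidth = 10 Mbps, delay = 20 ms
BDP in bits = 10 * 10^6 * 20 / 1000
BDP in bits = 200000
BDP in bytes = 200000 / 8 = 25000

25000


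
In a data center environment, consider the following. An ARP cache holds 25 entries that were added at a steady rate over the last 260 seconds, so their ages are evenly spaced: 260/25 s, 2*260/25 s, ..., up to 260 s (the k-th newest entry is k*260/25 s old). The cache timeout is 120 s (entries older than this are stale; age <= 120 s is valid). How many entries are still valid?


Ages are k * 260/25 s for k = 1..25 (spacing = 10.4000 s).
Entry k is valid iff k * 260/25 <= 120 iff k <= 25 * 120 / 260 = 11.5385
n_valid = floor(11.5385) = 11
(n_stale = 25 - 11 = 14)

11


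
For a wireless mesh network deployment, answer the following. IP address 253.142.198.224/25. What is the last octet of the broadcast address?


Given: IP = 253.142.198.224, prefix = /25
Host bits = 32 - 25 = 7
Network last octet = 224 AND mask = 128
Host part size = 2^7 - 1 = 127
Broadcast last octet = 128 OR 127 = 255

255


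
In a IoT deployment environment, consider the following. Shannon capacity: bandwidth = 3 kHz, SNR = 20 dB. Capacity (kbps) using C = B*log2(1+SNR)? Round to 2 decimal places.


Given: B = 3 kHz, SNR = 20 dB
SNR linear = 10^(20/10) = 100
1 + SNR = 101
log2(101) = 6.6582114828
C = 3 * 1000 * 6.6582114828 = 19974.6344 bps
C = 19.974634 kbps -> 19.97 kbps (2 dp)

19.97


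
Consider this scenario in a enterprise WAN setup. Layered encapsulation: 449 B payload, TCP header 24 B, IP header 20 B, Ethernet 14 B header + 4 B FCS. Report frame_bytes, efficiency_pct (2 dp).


TCP segment = 449 + 24 = 473 B
IP packet = 473 + 20 = 493 B
Ethernet frame = 493 + 14 + 4 = 511 B
Efficiency = app / frame = 449 / 511 = 0.878669 = 87.8669% -> 87.87% (2 dp)

511, 87.87


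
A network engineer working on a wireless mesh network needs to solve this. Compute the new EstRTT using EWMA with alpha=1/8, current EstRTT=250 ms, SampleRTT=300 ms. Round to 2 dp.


Given: EstRTT = 250 ms, SampleRTT = 300 ms, alpha = 1/8
New EstRTT = (1 - alpha) * EstRTT + alpha * SampleRTT
(7/8) * 250 = 218.75
(1/8) * 300 = 37.5
New EstRTT = 218.75 + 37.5 = 256.25 ms -> 256.25 ms (2 dp)

256.25


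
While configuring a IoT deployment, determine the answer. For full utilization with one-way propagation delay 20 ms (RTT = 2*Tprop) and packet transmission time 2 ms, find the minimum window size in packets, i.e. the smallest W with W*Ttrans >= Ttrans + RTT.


Given: Ttrans = 2 ms, RTT = 40 ms (= 2 * Tprop, Tprop = 20 ms)
Time until first ACK returns = Ttrans + RTT = 2 + 40 = 42 ms
Need W * Ttrans >= Ttrans + RTT  ->  W >= (Ttrans + RTT) / Ttrans
(Ttrans + RTT) / Ttrans = 42 / 2 = 21
W_min = ceil(21) = 21

21


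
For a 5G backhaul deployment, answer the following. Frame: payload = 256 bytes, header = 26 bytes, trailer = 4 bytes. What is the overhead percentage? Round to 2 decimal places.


Given: payload = 256 B, header = 26 B, trailer = 4 B
Overhead bytes = header + trailer = 26 + 4 = 30
Total frame = payload + overhead = 256 + 30 = 286
Overhead % = 30 / 286 * 100 = 10.4895% -> 10.49% (2 dp)

10.49


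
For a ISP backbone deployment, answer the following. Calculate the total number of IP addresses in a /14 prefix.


Given: CIDR prefix /14
Host bits = 32 - 14 = 18
Total addresses = 2^18 = 262144

262144


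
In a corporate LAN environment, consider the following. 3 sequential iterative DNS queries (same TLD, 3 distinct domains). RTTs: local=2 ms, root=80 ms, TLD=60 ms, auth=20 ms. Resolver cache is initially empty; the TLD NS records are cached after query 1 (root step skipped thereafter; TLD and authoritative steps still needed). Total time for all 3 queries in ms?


Lookup 1 (cold cache): local + root + TLD + auth = 2 + 80 + 60 + 20 = 162 ms
Lookups 2..3 (TLD NS cached -> skip root; new domain -> still ask TLD and auth): local + TLD + auth = 2 + 60 + 20 = 82 ms each
Remaining 2 lookups: 2 * 82 = 164 ms
Total = 162 + 164 = 326 ms

326


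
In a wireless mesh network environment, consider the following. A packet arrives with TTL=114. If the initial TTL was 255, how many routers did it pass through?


Given: initial TTL = 255, received TTL = 114
Hops = initial TTL - received TTL
Hops = 255 - 114 = 141

141


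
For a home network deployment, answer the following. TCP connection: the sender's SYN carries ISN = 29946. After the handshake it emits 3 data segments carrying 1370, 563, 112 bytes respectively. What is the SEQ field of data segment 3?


The SYN occupies sequence number ISN = 29946, so the first data byte is ISN + 1 = 29947.
SEQ of data segment i = (ISN + 1) + sum of payload sizes of segments 1..i-1.
Segment 1: SEQ = 29947, payload = 1370 bytes
Segment 2: SEQ = 31317, payload = 563 bytes
Segment 3: SEQ = 31880, payload = 112 bytes
SEQ of segment 3 = 29947 + 1370 + 563 = 31880

31880


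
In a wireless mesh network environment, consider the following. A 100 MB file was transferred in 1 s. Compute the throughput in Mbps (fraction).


Given: file = 100 MB, time = 1 s
File in Mb = 100 * 8 = 800 Mb
Throughput = 800 / 1 Mbps
Throughput = 800 Mbps

800


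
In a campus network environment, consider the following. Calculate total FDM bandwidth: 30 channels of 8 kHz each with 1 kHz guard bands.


Given: 30 channels, 8 kHz each, guard = 1 kHz
Channel bandwidth = 30 * 8 = 240 kHz
Guard bands = 29 gaps * 1 kHz = 29 kHz
Total = 240 + 29 = 269 kHz

269


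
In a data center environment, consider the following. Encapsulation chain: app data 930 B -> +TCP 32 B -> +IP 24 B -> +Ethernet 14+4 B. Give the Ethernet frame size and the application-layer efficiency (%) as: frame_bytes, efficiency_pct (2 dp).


TCP segment = 930 + 32 = 962 B
IP packet = 962 + 24 = 986 B
Ethernet frame = 986 + 14 + 4 = 1004 B
Efficiency = app / frame = 930 / 1004 = 0.926295 = 92.6295% -> 92.63% (2 dp)

1004, 92.63


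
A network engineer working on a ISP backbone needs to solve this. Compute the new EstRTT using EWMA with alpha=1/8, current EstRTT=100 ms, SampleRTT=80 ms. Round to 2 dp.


Given: EstRTT = 100 ms, SampleRTT = 80 ms, alpha = 1/8
New EstRTT = (1 - alpha) * EstRTT + alpha * SampleRTT
(7/8) * 100 = 87.5
(1/8) * 80 = 10
New EstRTT = 87.5 + 10 = 97.5 ms -> 97.50 ms (2 dp)

97.50


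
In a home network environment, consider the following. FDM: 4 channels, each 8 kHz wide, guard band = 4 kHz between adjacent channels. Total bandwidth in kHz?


Given: 4 channels, 8 kHz each, guard = 4 kHz
Channel bandwidth = 4 * 8 = 32 kHz
Guard bands = 3 gaps * 4 kHz = 12 kHz
Total = 32 + 12 = 44 kHz

44


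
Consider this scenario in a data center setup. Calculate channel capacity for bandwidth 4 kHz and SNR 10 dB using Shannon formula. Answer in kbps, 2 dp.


Given: B = 4 kHz, SNR = 10 dB
SNR linear = 10^(10/10) = 10
1 + SNR = 11
log2(11) = 3.4594316186
C = 4 * 1000 * 3.4594316186 = 13837.7265 bps
C = 13.837726 kbps -> 13.84 kbps (2 dp)

13.84


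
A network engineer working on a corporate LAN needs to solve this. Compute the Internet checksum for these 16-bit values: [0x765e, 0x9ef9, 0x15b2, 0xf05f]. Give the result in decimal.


Given words: [0x765e, 0x9ef9, 0x15b2, 0xf05f]
Step 1: Sum all words
Raw sum = 30302 + 40697 + 5554 + 61535 = 138088
Step 2: Fold carry: (7016 + 2) = 7018
One's complement = ~7018 & 0xFFFF = 58517

58517


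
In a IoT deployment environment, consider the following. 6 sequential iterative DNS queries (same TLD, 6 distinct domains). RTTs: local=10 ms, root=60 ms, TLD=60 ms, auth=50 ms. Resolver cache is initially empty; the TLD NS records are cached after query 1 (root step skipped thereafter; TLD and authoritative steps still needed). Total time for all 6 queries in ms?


Lookup 1 (cold cache): local + root + TLD + auth = 10 + 60 + 60 + 50 = 180 ms
Lookups 2..6 (TLD NS cached -> skip root; new domain -> still ask TLD and auth): local + TLD + auth = 10 + 60 + 50 = 120 ms each
Remaining 5 lookups: 5 * 120 = 600 ms
Total = 180 + 600 = 780 ms

780


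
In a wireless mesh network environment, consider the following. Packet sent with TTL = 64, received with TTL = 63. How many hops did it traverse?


Given: initial TTL = 64, received TTL = 63
Hops = initial TTL - received TTL
Hops = 64 - 63 = 1

1


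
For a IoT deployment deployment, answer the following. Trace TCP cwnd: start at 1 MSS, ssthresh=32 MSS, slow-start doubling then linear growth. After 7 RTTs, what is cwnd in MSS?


RTT 0: cwnd = 1 MSS (initial)
RTT 1: cwnd = 2 MSS (slow start, doubled)
RTT 2: cwnd = 4 MSS (slow start, doubled)
RTT 3: cwnd = 8 MSS (slow start, doubled)
RTT 4: cwnd = 16 MSS (slow start, doubled)
RTT 5: cwnd = 32 MSS (slow start, doubled)
RTT 6: cwnd = 33 MSS (congestion avoidance, +1)
RTT 7: cwnd = 34 MSS (congestion avoidance, +1)

34


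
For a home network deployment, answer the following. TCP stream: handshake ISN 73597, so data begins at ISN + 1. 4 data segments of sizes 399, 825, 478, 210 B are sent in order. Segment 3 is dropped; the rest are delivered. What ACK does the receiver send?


SYN uses sequence number 73597; first data byte = ISN + 1 = 73598.
Segment 1: SEQ = 73598, len = 399 B, covers [73598, 73996]
Segment 2: SEQ = 73997, len = 825 B, covers [73997, 74821]
Segment 3: SEQ = 74822, len = 478 B, covers [74822, 75299] [LOST]
Segment 4: SEQ = 75300, len = 210 B, covers [75300, 75509]
In-order data received: bytes [73598, 74821] (segments 1..2).
Segment 3 missing -> gap begins at byte 74822; later segments buffered out of order.
Cumulative ACK = next expected in-order byte = 73598 + 399 + 825 = 74822

74822


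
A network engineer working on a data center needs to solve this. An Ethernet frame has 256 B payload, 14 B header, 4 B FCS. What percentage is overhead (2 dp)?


Given: payload = 256 B, header = 14 B, trailer = 4 B
Overhead bytes = header + trailer = 14 + 4 = 18
Total frame = payload + overhead = 256 + 18 = 274
Overhead % = 18 / 274 * 100 = 6.5693% -> 6.57% (2 dp)

6.57


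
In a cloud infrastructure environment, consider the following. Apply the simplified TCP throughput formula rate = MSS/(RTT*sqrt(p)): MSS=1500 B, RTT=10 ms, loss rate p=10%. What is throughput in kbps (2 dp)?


Given: MSS = 1500 bytes, RTT = 10 ms, loss = 10%
RTT in seconds = 10 / 1000 = 0.01
Loss rate = 10% = 0.1
sqrt(loss) = sqrt(0.1) = 0.316227766017
Throughput (bytes/s) = 1500 / (0.01 * 0.316227766017) = 474341.6490
Throughput (kbps) = 474341.6490 * 8 / 1000 = 3794.733192 -> 3794.73 kbps (2 dp)

3794.73


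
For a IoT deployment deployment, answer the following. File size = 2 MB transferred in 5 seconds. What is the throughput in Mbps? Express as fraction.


Given: file = 2 MB, time = 5 s
File in Mb = 2 * 8 = 16 Mb
Throughput = 16 / 5 Mbps
Throughput = 16/5 Mbps

16/5


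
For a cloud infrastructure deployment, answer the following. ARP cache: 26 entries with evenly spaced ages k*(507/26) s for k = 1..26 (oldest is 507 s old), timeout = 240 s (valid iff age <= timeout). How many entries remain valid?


Ages are k * 507/26 s for k = 1..26 (spacing = 19.5000 s).
Entry k is valid iff k * 507/26 <= 240 iff k <= 26 * 240 / 507 = 12.3077
n_valid = floor(12.3077) = 12
(n_stale = 26 - 12 = 14)

12


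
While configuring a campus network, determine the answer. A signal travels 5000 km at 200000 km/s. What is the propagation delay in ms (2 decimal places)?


Given: distance = 5000 km, speed = 200000 km/s
Delay = distance / speed = 5000 / 200000 seconds
Delay in ms = 5000 * 1000 / 200000
Delay = 25.0000 ms
Rounded to 2 dp = 25.00 ms

25.00


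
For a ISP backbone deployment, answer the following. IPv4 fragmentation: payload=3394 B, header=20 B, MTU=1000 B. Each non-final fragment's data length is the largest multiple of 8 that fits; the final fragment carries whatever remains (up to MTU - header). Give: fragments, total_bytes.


Max data per non-final fragment = floor((MTU - header)/8)*8 = floor((1000 - 20)/8)*8 = floor(980/8)*8 = 976 B
Final fragment needs no 8-byte alignment: it can carry up to MTU - header = 980 B
Non-final fragments needed = ceil((payload - 980) / 976) = ceil(2414/976) = ceil(2.4734) = 3
Number of fragments = 3 + 1 = 4
Fragment sizes (data): 3 * 976 B + 466 B (last, 466 <= 980 OK)
Total bytes sent = payload + n_frags * header = 3394 + 4*20 = 3394 + 80 = 3474 B

4, 3474


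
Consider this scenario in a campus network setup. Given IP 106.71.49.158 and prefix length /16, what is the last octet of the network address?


Given: IP = 106.71.49.158, prefix = /16
Subnet mask = 255.255.0.0
Last octet of IP: 158
Last octet of mask: 0
Network last octet = 158 AND 0 = 0

0


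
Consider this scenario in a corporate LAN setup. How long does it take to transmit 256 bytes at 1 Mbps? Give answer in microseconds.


Given: packet = 256 bytes, bandwidth = 1 Mbps
Packet in bits = 256 * 8 = 2048 bits
Bandwidth = 1 * 10^6 = 1000000 bps
Time = 2048 / 1000000 seconds
Time in us = 2048 * 10^6 / 1000000 = 2048

2048


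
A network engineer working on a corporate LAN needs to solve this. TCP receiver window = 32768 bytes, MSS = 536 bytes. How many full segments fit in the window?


Given: RWND = 32768 bytes, MSS = 536 bytes
Full segments = floor(RWND / MSS)
Full segments = floor(32768 / 536)
Full segments = floor(61.1343) = 61

61


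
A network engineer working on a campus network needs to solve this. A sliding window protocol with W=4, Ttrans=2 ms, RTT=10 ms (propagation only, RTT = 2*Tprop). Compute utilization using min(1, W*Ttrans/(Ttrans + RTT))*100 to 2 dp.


Given: W = 4, Ttrans = 2 ms, RTT = 10 ms (= 2 * Tprop, Tprop = 5 ms)
Cycle time = Ttrans + RTT = 2 + 10 = 12 ms (first packet sent until its ACK returns)
W * Ttrans = 4 * 2 = 8 ms of sending per cycle
W * Ttrans / (Ttrans + RTT) = 8 / 12 = 0.666667
U = min(1, 0.666667) = 0.666667
U% = 66.67%

66.67


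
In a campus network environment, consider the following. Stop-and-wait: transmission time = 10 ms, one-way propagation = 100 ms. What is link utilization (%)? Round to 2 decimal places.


Given: Ttrans = 10 ms, Tprop = 100 ms
RTT = 2 * Tprop = 2 * 100 = 200 ms
U = Ttrans / (Ttrans + RTT)
U = 10 / (10 + 200)
U = 10 / 210 = 0.047619
U% = 4.76%

4.76


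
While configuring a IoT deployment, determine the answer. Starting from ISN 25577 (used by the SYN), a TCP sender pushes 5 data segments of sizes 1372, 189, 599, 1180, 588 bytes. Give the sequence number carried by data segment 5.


The SYN occupies sequence number ISN = 25577, so the first data byte is ISN + 1 = 25578.
SEQ of data segment i = (ISN + 1) + sum of payload sizes of segments 1..i-1.
Segment 1: SEQ = 25578, payload = 1372 bytes
Segment 2: SEQ = 26950, payload = 189 bytes
Segment 3: SEQ = 27139, payload = 599 bytes
Segment 4: SEQ = 27738, payload = 1180 bytes
Segment 5: SEQ = 28918, payload = 588 bytes
SEQ of segment 5 = 25578 + 1372 + 189 + 599 + 1180 = 28918

28918


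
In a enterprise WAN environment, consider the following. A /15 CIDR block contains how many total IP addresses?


Given: CIDR prefix /15
Host bits = 32 - 15 = 17
Total addresses = 2^17 = 131072

131072


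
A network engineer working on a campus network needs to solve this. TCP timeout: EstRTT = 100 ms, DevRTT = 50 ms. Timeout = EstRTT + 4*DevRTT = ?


Given: EstRTT = 100 ms, DevRTT = 50 ms
Timeout = EstRTT + 4 * DevRTT
4 * DevRTT = 4 * 50 = 200
Timeout = 100 + 200 = 300 ms

300


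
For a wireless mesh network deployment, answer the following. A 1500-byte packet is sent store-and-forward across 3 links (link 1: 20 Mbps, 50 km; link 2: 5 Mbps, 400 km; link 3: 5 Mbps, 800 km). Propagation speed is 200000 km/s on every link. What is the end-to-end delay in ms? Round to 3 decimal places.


Packet = 1500 bytes = 12000 bits. Store-and-forward: sum (t_trans + t_prop) per link.
Link 1: t_trans = 12000/(20*10^6) s = 0.6000 ms; t_prop = 50/200000 s = 0.2500 ms; subtotal = 0.8500 ms
Link 2: t_trans = 12000/(5*10^6) s = 2.4000 ms; t_prop = 400/200000 s = 2.0000 ms; subtotal = 4.4000 ms
Link 3: t_trans = 12000/(5*10^6) s = 2.4000 ms; t_prop = 800/200000 s = 4.0000 ms; subtotal = 6.4000 ms
End-to-end = 0.8500 + 4.4000 + 6.4000 = 11.6500 ms -> 11.650 ms (3 dp)

11.650


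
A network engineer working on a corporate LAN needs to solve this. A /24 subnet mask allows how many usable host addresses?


Given: subnet mask /24
Host bits = 32 - 24 = 8
Total addresses = 2^8 = 256
Usable hosts = 256 - 2 (network + broadcast) = 254

254


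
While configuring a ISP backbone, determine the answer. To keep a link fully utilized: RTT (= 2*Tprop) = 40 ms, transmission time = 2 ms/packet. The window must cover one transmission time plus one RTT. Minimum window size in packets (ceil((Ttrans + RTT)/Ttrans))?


Given: Ttrans = 2 ms, RTT = 40 ms (= 2 * Tprop, Tprop = 20 ms)
Time until first ACK returns = Ttrans + RTT = 2 + 40 = 42 ms
Need W * Ttrans >= Ttrans + RTT  ->  W >= (Ttrans + RTT) / Ttrans
(Ttrans + RTT) / Ttrans = 42 / 2 = 21
W_min = ceil(21) = 21

21


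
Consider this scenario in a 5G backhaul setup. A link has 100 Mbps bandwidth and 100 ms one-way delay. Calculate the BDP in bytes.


Given: bandwidth = 100 Mbps, delay = 100 ms
BDP in bits = 100 * 10^6 * 100 / 1000
BDP in bits = 10000000
BDP in bytes = 10000000 / 8 = 1250000

1250000


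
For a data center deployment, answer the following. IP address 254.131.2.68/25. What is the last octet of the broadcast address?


Given: IP = 254.131.2.68, prefix = /25
Host bits = 32 - 25 = 7
Network last octet = 68 AND mask = 0
Host part size = 2^7 - 1 = 127
Broadcast last octet = 0 OR 127 = 127

127


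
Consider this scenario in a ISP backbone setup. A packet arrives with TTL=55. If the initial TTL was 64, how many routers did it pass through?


Given: initial TTL = 64, received TTL = 55
Hops = initial TTL - received TTL
Hops = 64 - 55 = 9

9


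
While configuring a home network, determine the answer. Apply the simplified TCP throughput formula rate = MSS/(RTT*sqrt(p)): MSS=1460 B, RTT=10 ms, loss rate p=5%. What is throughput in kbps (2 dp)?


Given: MSS = 1460 bytes, RTT = 10 ms, loss = 5%
RTT in seconds = 10 / 1000 = 0.01
Loss rate = 5% = 0.05
sqrt(loss) = sqrt(0.05) = 0.223606797750
Throughput (bytes/s) = 1460 / (0.01 * 0.223606797750) = 652931.8494
Throughput (kbps) = 652931.8494 * 8 / 1000 = 5223.454795 -> 5223.45 kbps (2 dp)

5223.45


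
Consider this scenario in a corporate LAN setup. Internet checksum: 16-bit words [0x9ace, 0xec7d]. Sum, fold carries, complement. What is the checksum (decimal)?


Given words: [0x9ace, 0xec7d]
Step 1: Sum all words
Raw sum = 39630 + 60541 = 100171
Step 2: Fold carry: (34635 + 1) = 34636
One's complement = ~34636 & 0xFFFF = 30899

30899


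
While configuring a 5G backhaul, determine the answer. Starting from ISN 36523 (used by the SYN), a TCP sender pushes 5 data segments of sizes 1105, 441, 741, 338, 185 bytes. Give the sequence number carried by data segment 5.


The SYN occupies sequence number ISN = 36523, so the first data byte is ISN + 1 = 36524.
SEQ of data segment i = (ISN + 1) + sum of payload sizes of segments 1..i-1.
Segment 1: SEQ = 36524, payload = 1105 bytes
Segment 2: SEQ = 37629, payload = 441 bytes
Segment 3: SEQ = 38070, payload = 741 bytes
Segment 4: SEQ = 38811, payload = 338 bytes
Segment 5: SEQ = 39149, payload = 185 bytes
SEQ of segment 5 = 36524 + 1105 + 441 + 741 + 338 = 39149

39149


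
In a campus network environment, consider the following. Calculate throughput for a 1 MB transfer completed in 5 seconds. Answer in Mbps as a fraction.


Given: file = 1 MB, time = 5 s
File in Mb = 1 * 8 = 8 Mb
Throughput = 8 / 5 Mbps
Throughput = 8/5 Mbps

8/5


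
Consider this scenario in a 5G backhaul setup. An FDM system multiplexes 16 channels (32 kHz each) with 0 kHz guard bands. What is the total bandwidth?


Given: 16 channels, 32 kHz each, guard = 0 kHz
Channel bandwidth = 16 * 32 = 512 kHz
Guard bands = 15 gaps * 0 kHz = 0 kHz
Total = 512 + 0 = 512 kHz

512


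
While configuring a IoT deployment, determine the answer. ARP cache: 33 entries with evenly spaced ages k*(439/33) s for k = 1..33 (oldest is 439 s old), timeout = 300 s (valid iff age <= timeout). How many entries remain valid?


Ages are k * 439/33 s for k = 1..33 (spacing = 13.3030 s).
Entry k is valid iff k * 439/33 <= 300 iff k <= 33 * 300 / 439 = 22.5513
n_valid = floor(22.5513) = 22
(n_stale = 33 - 22 = 11)

22


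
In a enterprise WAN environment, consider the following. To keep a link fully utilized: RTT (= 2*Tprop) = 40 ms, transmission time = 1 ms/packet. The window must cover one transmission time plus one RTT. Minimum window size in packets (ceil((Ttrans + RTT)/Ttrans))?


Given: Ttrans = 1 ms, RTT = 40 ms (= 2 * Tprop, Tprop = 20 ms)
Time until first ACK returns = Ttrans + RTT = 1 + 40 = 41 ms
Need W * Ttrans >= Ttrans + RTT  ->  W >= (Ttrans + RTT) / Ttrans
(Ttrans + RTT) / Ttrans = 41 / 1 = 41
W_min = ceil(41) = 41

41


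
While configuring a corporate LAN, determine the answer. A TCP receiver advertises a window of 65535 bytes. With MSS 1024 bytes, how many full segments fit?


Given: RWND = 65535 bytes, MSS = 1024 bytes
Full segments = floor(RWND / MSS)
Full segments = floor(65535 / 1024)
Full segments = floor(63.999) = 63

63


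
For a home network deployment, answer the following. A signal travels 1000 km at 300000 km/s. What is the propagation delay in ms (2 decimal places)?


Given: distance = 1000 km, speed = 300000 km/s
Delay = distance / speed = 1000 / 300000 seconds
Delay in ms = 1000 * 1000 / 300000
Delay = 3.3333 ms
Rounded to 2 dp = 3.33 ms

3.33


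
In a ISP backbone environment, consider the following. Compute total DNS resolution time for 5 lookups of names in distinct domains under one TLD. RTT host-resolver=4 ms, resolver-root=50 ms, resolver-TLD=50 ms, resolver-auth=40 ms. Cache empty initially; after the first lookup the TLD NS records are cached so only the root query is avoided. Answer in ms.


Lookup 1 (cold cache): local + root + TLD + auth = 4 + 50 + 50 + 40 = 144 ms
Lookups 2..5 (TLD NS cached -> skip root; new domain -> still ask TLD and auth): local + TLD + auth = 4 + 50 + 40 = 94 ms each
Remaining 4 lookups: 4 * 94 = 376 ms
Total = 144 + 376 = 520 ms

520


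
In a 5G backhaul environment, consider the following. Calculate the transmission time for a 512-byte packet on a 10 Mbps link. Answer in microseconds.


Given: packet = 512 bytes, bandwidth = 10 Mbps
Packet in bits = 512 * 8 = 4096 bits
Bandwidth = 10 * 10^6 = 10000000 bps
Time = 4096 / 10000000 seconds
Time in us = 4096 * 10^6 / 10000000 = 409.6

409.6


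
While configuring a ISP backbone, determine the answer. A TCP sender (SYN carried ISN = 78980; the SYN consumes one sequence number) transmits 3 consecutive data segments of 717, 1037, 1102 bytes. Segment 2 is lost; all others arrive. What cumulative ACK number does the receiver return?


SYN uses sequence number 78980; first data byte = ISN + 1 = 78981.
Segment 1: SEQ = 78981, len = 717 B, covers [78981, 79697]
Segment 2: SEQ = 79698, len = 1037 B, covers [79698, 80734] [LOST]
Segment 3: SEQ = 80735, len = 1102 B, covers [80735, 81836]
In-order data received: bytes [78981, 79697] (segments 1..1).
Segment 2 missing -> gap begins at byte 79698; later segments buffered out of order.
Cumulative ACK = next expected in-order byte = 78981 + 717 = 79698

79698


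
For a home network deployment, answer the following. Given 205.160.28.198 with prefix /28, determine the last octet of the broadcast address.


Given: IP = 205.160.28.198, prefix = /28
Host bits = 32 - 28 = 4
Network last octet = 198 AND mask = 192
Host part size = 2^4 - 1 = 15
Broadcast last octet = 192 OR 15 = 207

207


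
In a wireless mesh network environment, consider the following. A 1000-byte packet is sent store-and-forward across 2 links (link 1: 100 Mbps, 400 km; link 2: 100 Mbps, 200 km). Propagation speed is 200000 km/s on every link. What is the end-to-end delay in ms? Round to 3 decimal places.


Packet = 1000 bytes = 8000 bits. Store-and-forward: sum (t_trans + t_prop) per link.
Link 1: t_trans = 8000/(100*10^6) s = 0.0800 ms; t_prop = 400/200000 s = 2.0000 ms; subtotal = 2.0800 ms
Link 2: t_trans = 8000/(100*10^6) s = 0.0800 ms; t_prop = 200/200000 s = 1.0000 ms; subtotal = 1.0800 ms
End-to-end = 2.0800 + 1.0800 = 3.1600 ms -> 3.160 ms (3 dp)

3.160


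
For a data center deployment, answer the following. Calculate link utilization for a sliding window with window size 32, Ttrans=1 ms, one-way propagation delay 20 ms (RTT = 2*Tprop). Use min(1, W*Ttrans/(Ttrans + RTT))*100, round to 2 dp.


Given: W = 32, Ttrans = 1 ms, RTT = 40 ms (= 2 * Tprop, Tprop = 20 ms)
Cycle time = Ttrans + RTT = 1 + 40 = 41 ms (first packet sent until its ACK returns)
W * Ttrans = 32 * 1 = 32 ms of sending per cycle
W * Ttrans / (Ttrans + RTT) = 32 / 41 = 0.780488
U = min(1, 0.780488) = 0.780488
U% = 78.05%

78.05


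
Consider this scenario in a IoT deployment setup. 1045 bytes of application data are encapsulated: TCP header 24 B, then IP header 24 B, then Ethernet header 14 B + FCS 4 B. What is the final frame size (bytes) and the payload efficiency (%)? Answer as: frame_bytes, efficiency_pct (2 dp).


TCP segment = 1045 + 24 = 1069 B
IP packet = 1069 + 24 = 1093 B
Ethernet frame = 1093 + 14 + 4 = 1111 B
Efficiency = app / frame = 1045 / 1111 = 0.940594 = 94.0594% -> 94.06% (2 dp)

1111, 94.06


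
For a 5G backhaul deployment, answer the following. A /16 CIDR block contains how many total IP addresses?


Given: CIDR prefix /16
Host bits = 32 - 16 = 16
Total addresses = 2^16 = 65536

65536


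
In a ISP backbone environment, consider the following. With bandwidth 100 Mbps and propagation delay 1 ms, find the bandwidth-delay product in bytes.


Given: bandwidth = 100 Mbps, delay = 1 ms
BDP in bits = 100 * 10^6 * 1 / 1000
BDP in bits = 100000
BDP in bytes = 100000 / 8 = 12500

12500


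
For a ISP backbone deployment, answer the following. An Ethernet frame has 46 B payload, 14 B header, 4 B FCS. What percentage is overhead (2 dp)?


Given: payload = 46 B, header = 14 B, trailer = 4 B
Overhead bytes = header + trailer = 14 + 4 = 18
Total frame = payload + overhead = 46 + 18 = 64
Overhead % = 18 / 64 * 100 = 28.1250% -> 28.13% (2 dp)

28.13


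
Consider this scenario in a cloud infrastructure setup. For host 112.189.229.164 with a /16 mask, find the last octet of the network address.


Given: IP = 112.189.229.164, prefix = /16
Subnet mask = 255.255.0.0
Last octet of IP: 164
Last octet of mask: 0
Network last octet = 164 AND 0 = 0

0


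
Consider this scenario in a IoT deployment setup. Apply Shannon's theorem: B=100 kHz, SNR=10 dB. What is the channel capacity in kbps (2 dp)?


Given: B = 100 kHz, SNR = 10 dB
SNR linear = 10^(10/10) = 10
1 + SNR = 11
log2(11) = 3.4594316186
C = 100 * 1000 * 3.4594316186 = 345943.1619 bps
C = 345.943162 kbps -> 345.94 kbps (2 dp)

345.94


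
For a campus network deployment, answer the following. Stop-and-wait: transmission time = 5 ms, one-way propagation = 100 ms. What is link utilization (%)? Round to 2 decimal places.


Given: Ttrans = 5 ms, Tprop = 100 ms
RTT = 2 * Tprop = 2 * 100 = 200 ms
U = Ttrans / (Ttrans + RTT)
U = 5 / (5 + 200)
U = 5 / 205 = 0.02439
U% = 2.44%

2.44


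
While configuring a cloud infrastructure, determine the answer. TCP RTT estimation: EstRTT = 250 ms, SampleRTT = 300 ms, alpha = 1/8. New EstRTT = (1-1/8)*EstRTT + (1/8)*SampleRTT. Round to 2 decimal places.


Given: EstRTT = 250 ms, SampleRTT = 300 ms, alpha = 1/8
New EstRTT = (1 - alpha) * EstRTT + alpha * SampleRTT
(7/8) * 250 = 218.75
(1/8) * 300 = 37.5
New EstRTT = 218.75 + 37.5 = 256.25 ms -> 256.25 ms (2 dp)

256.25


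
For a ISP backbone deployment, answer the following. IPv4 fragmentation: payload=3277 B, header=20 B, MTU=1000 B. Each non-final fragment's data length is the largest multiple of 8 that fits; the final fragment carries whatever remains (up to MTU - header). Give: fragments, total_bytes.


Max data per non-final fragment = floor((MTU - header)/8)*8 = floor((1000 - 20)/8)*8 = floor(980/8)*8 = 976 B
Final fragment needs no 8-byte alignment: it can carry up to MTU - header = 980 B
Non-final fragments needed = ceil((payload - 980) / 976) = ceil(2297/976) = ceil(2.3535) = 3
Number of fragments = 3 + 1 = 4
Fragment sizes (data): 3 * 976 B + 349 B (last, 349 <= 980 OK)
Total bytes sent = payload + n_frags * header = 3277 + 4*20 = 3277 + 80 = 3357 B

4, 3357


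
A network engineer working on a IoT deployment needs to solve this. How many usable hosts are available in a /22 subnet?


Given: subnet mask /22
Host bits = 32 - 22 = 10
Total addresses = 2^10 = 1024
Usable hosts = 1024 - 2 (network + broadcast) = 1022

1022


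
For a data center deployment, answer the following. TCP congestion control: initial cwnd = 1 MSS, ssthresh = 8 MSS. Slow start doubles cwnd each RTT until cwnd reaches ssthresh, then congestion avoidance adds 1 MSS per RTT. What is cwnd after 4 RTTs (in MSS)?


RTT 0: cwnd = 1 MSS (initial)
RTT 1: cwnd = 2 MSS (slow start, doubled)
RTT 2: cwnd = 4 MSS (slow start, doubled)
RTT 3: cwnd = 8 MSS (slow start, doubled)
RTT 4: cwnd = 9 MSS (congestion avoidance, +1)

9


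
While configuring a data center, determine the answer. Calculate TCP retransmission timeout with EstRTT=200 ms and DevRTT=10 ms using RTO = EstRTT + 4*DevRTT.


Given: EstRTT = 200 ms, DevRTT = 10 ms
Timeout = EstRTT + 4 * DevRTT
4 * DevRTT = 4 * 10 = 40
Timeout = 200 + 40 = 240 ms

240


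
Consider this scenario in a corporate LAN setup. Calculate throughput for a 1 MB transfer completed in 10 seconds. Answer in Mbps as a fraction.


Given: file = 1 MB, time = 10 s
File in Mb = 1 * 8 = 8 Mb
Throughput = 8 / 10 Mbps
Throughput = 4/5 Mbps

4/5


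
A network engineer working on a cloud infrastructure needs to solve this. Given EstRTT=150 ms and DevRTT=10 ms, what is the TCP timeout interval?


Given: EstRTT = 150 ms, DevRTT = 10 ms
Timeout = EstRTT + 4 * DevRTT
4 * DevRTT = 4 * 10 = 40
Timeout = 150 + 40 = 190 ms

190


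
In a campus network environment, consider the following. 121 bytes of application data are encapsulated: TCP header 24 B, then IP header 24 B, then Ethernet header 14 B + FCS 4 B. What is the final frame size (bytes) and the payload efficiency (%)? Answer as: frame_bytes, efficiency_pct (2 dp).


TCP segment = 121 + 24 = 145 B
IP packet = 145 + 24 = 169 B
Ethernet frame = 169 + 14 + 4 = 187 B
Efficiency = app / frame = 121 / 187 = 0.647059 = 64.7059% -> 64.71% (2 dp)

187, 64.71


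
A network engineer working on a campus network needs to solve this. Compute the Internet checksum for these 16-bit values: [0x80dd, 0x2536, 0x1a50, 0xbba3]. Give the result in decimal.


Given words: [0x80dd, 0x2536, 0x1a50, 0xbba3]
Step 1: Sum all words
Raw sum = 32989 + 9526 + 6736 + 48035 = 97286
Step 2: Fold carry: (31750 + 1) = 31751
One's complement = ~31751 & 0xFFFF = 33784

33784


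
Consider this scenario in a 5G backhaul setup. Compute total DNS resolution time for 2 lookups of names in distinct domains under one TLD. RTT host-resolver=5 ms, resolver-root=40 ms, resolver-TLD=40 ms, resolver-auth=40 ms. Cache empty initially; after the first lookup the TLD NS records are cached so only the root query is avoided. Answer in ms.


Lookup 1 (cold cache): local + root + TLD + auth = 5 + 40 + 40 + 40 = 125 ms
Lookups 2..2 (TLD NS cached -> skip root; new domain -> still ask TLD and auth): local + TLD + auth = 5 + 40 + 40 = 85 ms each
Remaining 1 lookups: 1 * 85 = 85 ms
Total = 125 + 85 = 210 ms

210


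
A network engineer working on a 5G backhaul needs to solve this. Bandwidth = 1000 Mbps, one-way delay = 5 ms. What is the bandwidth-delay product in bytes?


Given: bandwidth = 1000 Mbps, delay = 5 ms
BDP in bits = 1000 * 10^6 * 5 / 1000
BDP in bits = 5000000
BDP in bytes = 5000000 / 8 = 625000

625000


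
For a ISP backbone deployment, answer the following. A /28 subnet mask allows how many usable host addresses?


Given: subnet mask /28
Host bits = 32 - 28 = 4
Total addresses = 2^4 = 16
Usable hosts = 16 - 2 (network + broadcast) = 14

14


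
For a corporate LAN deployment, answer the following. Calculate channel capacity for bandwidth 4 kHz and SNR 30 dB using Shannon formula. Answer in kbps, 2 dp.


Given: B = 4 kHz, SNR = 30 dB
SNR linear = 10^(30/10) = 1000
1 + SNR = 1001
log2(1001) = 9.9672262588
C = 4 * 1000 * 9.9672262588 = 39868.9050 bps
C = 39.868905 kbps -> 39.87 kbps (2 dp)

39.87


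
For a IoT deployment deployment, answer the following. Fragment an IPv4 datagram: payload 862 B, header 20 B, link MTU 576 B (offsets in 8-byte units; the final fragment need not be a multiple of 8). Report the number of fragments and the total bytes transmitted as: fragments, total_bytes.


Max data per non-final fragment = floor((MTU - header)/8)*8 = floor((576 - 20)/8)*8 = floor(556/8)*8 = 552 B
Final fragment needs no 8-byte alignment: it can carry up to MTU - header = 556 B
Non-final fragments needed = ceil((payload - 556) / 552) = ceil(306/552) = ceil(0.5543) = 1
Number of fragments = 1 + 1 = 2
Fragment sizes (data): 1 * 552 B + 310 B (last, 310 <= 556 OK)
Total bytes sent = payload + n_frags * header = 862 + 2*20 = 862 + 40 = 902 B

2, 902


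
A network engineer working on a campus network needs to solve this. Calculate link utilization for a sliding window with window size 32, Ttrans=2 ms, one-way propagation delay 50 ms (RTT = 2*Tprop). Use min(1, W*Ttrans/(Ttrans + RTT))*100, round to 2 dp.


Given: W = 32, Ttrans = 2 ms, RTT = 100 ms (= 2 * Tprop, Tprop = 50 ms)
Cycle time = Ttrans + RTT = 2 + 100 = 102 ms (first packet sent until its ACK returns)
W * Ttrans = 32 * 2 = 64 ms of sending per cycle
W * Ttrans / (Ttrans + RTT) = 64 / 102 = 0.627451
U = min(1, 0.627451) = 0.627451
U% = 62.75%

62.75


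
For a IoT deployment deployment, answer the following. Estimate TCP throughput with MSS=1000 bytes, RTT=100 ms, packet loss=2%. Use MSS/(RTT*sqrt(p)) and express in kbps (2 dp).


Given: MSS = 1000 bytes, RTT = 100 ms, loss = 2%
RTT in seconds = 100 / 1000 = 0.1
Loss rate = 2% = 0.02
sqrt(loss) = sqrt(0.02) = 0.141421356237
Throughput (bytes/s) = 1000 / (0.1 * 0.141421356237) = 70710.6781
Throughput (kbps) = 70710.6781 * 8 / 1000 = 565.685425 -> 565.69 kbps (2 dp)

565.69


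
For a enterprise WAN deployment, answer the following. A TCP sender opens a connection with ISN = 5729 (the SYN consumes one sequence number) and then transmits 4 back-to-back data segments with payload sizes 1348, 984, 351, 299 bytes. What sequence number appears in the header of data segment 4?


The SYN occupies sequence number ISN = 5729, so the first data byte is ISN + 1 = 5730.
SEQ of data segment i = (ISN + 1) + sum of payload sizes of segments 1..i-1.
Segment 1: SEQ = 5730, payload = 1348 bytes
Segment 2: SEQ = 7078, payload = 984 bytes
Segment 3: SEQ = 8062, payload = 351 bytes
Segment 4: SEQ = 8413, payload = 299 bytes
SEQ of segment 4 = 5730 + 1348 + 984 + 351 = 8413

8413


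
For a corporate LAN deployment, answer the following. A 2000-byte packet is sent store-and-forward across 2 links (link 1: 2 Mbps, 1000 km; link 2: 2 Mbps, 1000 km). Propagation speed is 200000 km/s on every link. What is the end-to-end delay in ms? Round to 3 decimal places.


Packet = 2000 bytes = 16000 bits. Store-and-forward: sum (t_trans + t_prop) per link.
Link 1: t_trans = 16000/(2*10^6) s = 8.0000 ms; t_prop = 1000/200000 s = 5.0000 ms; subtotal = 13.0000 ms
Link 2: t_trans = 16000/(2*10^6) s = 8.0000 ms; t_prop = 1000/200000 s = 5.0000 ms; subtotal = 13.0000 ms
End-to-end = 13.0000 + 13.0000 = 26.0000 ms -> 26.000 ms (3 dp)

26.000


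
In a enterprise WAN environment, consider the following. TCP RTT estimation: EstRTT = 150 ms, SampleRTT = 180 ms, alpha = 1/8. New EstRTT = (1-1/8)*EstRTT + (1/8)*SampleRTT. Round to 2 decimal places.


Given: EstRTT = 150 ms, SampleRTT = 180 ms, alpha = 1/8
New EstRTT = (1 - alpha) * EstRTT + alpha * SampleRTT
(7/8) * 150 = 131.25
(1/8) * 180 = 22.5
New EstRTT = 131.25 + 22.5 = 153.75 ms -> 153.75 ms (2 dp)

153.75


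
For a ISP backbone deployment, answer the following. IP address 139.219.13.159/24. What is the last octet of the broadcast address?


Given: IP = 139.219.13.159, prefix = /24
Host bits = 32 - 24 = 8
Network last octet = 159 AND mask = 0
Host part size = 2^8 - 1 = 255
Broadcast last octet = 0 OR 255 = 255

255


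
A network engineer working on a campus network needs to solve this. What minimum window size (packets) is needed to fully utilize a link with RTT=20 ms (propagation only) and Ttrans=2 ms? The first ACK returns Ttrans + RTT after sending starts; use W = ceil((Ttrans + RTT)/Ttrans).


Given: Ttrans = 2 ms, RTT = 20 ms (= 2 * Tprop, Tprop = 10 ms)
Time until first ACK returns = Ttrans + RTT = 2 + 20 = 22 ms
Need W * Ttrans >= Ttrans + RTT  ->  W >= (Ttrans + RTT) / Ttrans
(Ttrans + RTT) / Ttrans = 22 / 2 = 11
W_min = ceil(11) = 11

11
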